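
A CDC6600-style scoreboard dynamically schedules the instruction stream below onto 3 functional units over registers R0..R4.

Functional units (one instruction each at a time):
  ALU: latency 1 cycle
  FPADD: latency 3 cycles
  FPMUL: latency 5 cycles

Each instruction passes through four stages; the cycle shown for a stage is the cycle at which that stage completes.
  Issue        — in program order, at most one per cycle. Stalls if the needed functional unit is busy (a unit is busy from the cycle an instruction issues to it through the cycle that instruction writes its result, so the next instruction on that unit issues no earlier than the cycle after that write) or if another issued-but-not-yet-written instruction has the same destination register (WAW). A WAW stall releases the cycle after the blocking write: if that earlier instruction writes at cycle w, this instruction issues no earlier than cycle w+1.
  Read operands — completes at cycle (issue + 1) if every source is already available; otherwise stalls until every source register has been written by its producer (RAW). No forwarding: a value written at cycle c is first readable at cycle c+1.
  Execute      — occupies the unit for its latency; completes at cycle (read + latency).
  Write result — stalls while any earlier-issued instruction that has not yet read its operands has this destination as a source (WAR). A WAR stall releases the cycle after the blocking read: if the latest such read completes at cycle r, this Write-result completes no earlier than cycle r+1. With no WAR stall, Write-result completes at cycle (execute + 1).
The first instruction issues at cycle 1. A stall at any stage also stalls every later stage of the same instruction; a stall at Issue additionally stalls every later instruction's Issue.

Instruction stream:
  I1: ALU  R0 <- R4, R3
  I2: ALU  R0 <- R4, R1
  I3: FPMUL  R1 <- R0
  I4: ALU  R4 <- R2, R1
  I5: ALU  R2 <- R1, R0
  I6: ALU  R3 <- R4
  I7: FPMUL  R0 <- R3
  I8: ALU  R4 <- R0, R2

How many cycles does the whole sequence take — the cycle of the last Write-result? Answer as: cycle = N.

t=1  I1→ALU
t=2  I1 RO
t=3  I1 EX
t=4  I1 WR R0
t=5  I2→ALU
t=6  I2 RO · I3→FPMUL
t=7  I2 EX
t=8  I2 WR R0
t=9  I3 RO · I4→ALU
t=14  I3 EX
t=15  I3 WR R1
t=16  I4 RO
t=17  I4 EX
t=18  I4 WR R4
t=19  I5→ALU
t=20  I5 RO
t=21  I5 EX
t=22  I5 WR R2
t=23  I6→ALU
t=24  I6 RO · I7→FPMUL
t=25  I6 EX
t=26  I6 WR R3
t=27  I7 RO · I8→ALU
t=32  I7 EX
t=33  I7 WR R0
t=34  I8 RO
t=35  I8 EX
t=36  I8 WR R4

cycle = 36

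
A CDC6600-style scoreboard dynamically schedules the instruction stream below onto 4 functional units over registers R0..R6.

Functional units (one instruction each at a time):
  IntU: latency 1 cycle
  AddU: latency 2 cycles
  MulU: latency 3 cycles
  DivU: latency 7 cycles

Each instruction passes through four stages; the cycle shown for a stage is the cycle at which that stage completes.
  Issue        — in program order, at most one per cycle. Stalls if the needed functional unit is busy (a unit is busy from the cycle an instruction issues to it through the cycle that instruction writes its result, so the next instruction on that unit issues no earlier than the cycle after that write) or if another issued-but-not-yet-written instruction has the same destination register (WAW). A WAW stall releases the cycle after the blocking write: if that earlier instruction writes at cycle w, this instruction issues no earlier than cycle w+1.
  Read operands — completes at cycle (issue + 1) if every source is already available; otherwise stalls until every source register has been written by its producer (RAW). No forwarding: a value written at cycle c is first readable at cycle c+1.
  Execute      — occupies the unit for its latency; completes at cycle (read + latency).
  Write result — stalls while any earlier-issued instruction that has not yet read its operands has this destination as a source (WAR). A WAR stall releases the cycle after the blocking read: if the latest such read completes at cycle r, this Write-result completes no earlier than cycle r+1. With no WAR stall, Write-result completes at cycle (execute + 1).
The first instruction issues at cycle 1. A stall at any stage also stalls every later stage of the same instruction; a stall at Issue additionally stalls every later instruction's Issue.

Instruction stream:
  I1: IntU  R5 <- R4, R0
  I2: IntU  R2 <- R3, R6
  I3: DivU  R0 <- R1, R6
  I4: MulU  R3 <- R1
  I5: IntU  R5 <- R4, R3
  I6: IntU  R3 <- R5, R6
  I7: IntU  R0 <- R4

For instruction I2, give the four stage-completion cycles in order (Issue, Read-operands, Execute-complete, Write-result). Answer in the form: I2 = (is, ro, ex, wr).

I2 = (5, 6, 7, 8)

I1: IS=1 RO=2 EX=3 WR=4
I2: IS=5 RO=6 EX=7 WR=8  [struct: IntU busy until I1 writes@4]
I3: IS=6 RO=7 EX=14 WR=15
I4: IS=7 RO=8 EX=11 WR=12
I5: IS=9 RO=13 EX=14 WR=15  [struct: IntU busy until I2 writes@8; RAW R3: wait I4 write@12]
I6: IS=16 RO=17 EX=18 WR=19  [struct: IntU busy until I5 writes@15]
I7: IS=20 RO=21 EX=22 WR=23  [struct: IntU busy until I6 writes@19]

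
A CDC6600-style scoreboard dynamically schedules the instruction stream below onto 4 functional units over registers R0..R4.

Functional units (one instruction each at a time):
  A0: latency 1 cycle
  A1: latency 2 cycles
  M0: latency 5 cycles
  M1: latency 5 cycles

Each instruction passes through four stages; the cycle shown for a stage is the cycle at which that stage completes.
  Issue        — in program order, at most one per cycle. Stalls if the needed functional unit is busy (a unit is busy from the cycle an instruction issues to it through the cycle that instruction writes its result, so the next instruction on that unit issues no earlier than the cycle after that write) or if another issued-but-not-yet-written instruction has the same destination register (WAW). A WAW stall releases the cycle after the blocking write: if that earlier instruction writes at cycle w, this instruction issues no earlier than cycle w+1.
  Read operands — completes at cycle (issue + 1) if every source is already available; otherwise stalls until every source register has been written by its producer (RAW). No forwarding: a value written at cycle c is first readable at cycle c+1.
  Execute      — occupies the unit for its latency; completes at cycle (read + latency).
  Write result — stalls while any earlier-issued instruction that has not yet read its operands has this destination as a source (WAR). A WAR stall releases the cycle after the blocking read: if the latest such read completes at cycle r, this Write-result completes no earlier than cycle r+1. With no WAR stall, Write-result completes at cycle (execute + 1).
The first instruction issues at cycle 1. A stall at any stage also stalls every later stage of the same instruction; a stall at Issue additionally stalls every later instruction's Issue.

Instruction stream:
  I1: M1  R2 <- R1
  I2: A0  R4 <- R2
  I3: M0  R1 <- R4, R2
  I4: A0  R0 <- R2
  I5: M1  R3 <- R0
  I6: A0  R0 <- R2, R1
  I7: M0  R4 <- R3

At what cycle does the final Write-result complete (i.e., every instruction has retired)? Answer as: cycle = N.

cycle = 29

c1: I1→M1
c2: I1 RO, I2→A0
c3: I3→M0
c7: I1 EX
c8: I1 WR R2
c9: I2 RO
c10: I2 EX
c11: I2 WR R4
c12: I3 RO, I4→A0
c13: I4 RO, I5→M1
c14: I4 EX
c15: I4 WR R0
c16: I5 RO, I6→A0
c17: I3 EX
c18: I3 WR R1
c19: I6 RO, I7→M0
c20: I6 EX
c21: I5 EX, I6 WR R0
c22: I5 WR R3
c23: I7 RO
c28: I7 EX
c29: I7 WR R4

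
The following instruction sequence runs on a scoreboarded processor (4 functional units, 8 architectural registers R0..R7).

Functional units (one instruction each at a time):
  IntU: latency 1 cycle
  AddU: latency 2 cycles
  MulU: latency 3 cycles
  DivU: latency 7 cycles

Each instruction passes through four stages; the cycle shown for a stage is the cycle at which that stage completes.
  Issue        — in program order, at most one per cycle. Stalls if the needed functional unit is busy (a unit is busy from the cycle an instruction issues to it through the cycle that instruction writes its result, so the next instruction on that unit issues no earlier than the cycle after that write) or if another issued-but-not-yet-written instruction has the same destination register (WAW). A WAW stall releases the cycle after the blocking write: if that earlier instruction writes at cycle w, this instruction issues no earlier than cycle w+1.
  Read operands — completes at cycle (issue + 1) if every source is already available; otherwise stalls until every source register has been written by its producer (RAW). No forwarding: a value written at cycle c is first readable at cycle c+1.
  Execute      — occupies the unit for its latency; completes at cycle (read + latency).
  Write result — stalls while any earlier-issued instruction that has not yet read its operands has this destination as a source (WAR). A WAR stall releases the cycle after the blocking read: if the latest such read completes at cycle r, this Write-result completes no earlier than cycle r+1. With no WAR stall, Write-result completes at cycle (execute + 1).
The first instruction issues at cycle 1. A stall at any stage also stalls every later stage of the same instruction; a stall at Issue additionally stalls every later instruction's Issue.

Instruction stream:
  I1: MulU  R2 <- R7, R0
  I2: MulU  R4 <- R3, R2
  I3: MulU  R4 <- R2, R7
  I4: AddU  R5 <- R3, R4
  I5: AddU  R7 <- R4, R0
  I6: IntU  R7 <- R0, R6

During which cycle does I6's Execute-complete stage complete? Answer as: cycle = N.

1) issue 1, read 2, done 5, write 6
2) issue 7, read 8, done 11, write 12  <struct: MulU busy until I1 writes@6>
3) issue 13, read 14, done 17, write 18  <struct: MulU busy until I2 writes@12>
4) issue 14, read 19, done 21, write 22  <RAW R4: wait I3 write@18>
5) issue 23, read 24, done 26, write 27  <struct: AddU busy until I4 writes@22>
6) issue 28, read 29, done 30, write 31  <WAW R7: wait I5 write@27>

cycle = 30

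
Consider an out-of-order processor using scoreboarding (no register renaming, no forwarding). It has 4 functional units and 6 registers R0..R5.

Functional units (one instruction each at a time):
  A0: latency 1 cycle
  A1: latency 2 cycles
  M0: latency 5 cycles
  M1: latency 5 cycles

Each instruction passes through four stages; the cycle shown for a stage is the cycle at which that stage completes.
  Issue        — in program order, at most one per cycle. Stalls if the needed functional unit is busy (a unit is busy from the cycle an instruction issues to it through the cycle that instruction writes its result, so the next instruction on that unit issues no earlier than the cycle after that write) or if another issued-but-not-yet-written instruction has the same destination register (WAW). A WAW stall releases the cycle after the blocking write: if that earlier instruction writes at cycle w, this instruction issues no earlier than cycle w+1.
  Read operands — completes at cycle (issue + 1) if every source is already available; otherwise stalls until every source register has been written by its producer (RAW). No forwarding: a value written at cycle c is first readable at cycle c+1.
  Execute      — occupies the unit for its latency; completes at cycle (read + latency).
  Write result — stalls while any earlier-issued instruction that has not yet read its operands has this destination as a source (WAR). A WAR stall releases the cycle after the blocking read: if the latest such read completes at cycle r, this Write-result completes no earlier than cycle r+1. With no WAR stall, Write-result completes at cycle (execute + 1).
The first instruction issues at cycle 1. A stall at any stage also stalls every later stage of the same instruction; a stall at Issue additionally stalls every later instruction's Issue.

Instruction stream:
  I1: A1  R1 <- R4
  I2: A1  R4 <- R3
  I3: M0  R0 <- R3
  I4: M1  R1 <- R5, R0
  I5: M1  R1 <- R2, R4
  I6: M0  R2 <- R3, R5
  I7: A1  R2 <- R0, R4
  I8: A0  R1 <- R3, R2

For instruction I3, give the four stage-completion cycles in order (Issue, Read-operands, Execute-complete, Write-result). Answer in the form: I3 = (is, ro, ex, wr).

I3 = (7, 8, 13, 14)

cycle 1: I1 dispatched to A1
cycle 2: I1 operands ready
cycle 4: I1 complete
cycle 5: R1←I1
cycle 6: I2 dispatched to A1
cycle 7: I2 operands ready | I3 dispatched to M0
cycle 8: I3 operands ready | I4 dispatched to M1
cycle 9: I2 complete
cycle 10: R4←I2
cycle 13: I3 complete
cycle 14: R0←I3
cycle 15: I4 operands ready
cycle 20: I4 complete
cycle 21: R1←I4
cycle 22: I5 dispatched to M1
cycle 23: I5 operands ready | I6 dispatched to M0
cycle 24: I6 operands ready
cycle 28: I5 complete
cycle 29: R1←I5 | I6 complete
cycle 30: R2←I6
cycle 31: I7 dispatched to A1
cycle 32: I7 operands ready | I8 dispatched to A0
cycle 34: I7 complete
cycle 35: R2←I7
cycle 36: I8 operands ready
cycle 37: I8 complete
cycle 38: R1←I8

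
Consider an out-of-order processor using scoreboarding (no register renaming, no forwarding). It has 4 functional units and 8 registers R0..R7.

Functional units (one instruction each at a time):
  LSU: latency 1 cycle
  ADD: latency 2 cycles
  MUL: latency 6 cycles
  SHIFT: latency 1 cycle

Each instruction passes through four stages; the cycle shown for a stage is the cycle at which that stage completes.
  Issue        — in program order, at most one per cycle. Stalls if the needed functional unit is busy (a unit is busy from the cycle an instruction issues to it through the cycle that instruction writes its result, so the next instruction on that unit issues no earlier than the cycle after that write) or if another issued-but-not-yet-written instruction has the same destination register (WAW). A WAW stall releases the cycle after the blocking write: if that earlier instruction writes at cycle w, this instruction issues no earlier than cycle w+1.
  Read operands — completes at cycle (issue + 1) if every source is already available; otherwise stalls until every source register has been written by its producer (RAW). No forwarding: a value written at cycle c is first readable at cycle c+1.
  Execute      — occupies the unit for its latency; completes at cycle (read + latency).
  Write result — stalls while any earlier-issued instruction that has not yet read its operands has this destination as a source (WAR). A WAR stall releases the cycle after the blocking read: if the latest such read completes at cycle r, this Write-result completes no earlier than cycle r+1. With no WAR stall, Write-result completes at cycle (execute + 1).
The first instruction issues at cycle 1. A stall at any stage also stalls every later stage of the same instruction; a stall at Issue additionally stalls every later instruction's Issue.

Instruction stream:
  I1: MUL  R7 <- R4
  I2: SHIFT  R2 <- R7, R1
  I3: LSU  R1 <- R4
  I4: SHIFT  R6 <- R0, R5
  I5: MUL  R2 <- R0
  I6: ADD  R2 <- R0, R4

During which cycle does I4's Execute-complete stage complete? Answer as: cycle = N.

cycle = 15

1) issue 1, read 2, done 8, write 9
2) issue 2, read 10, done 11, write 12  <RAW R7: wait I1 write@9>
3) issue 3, read 4, done 5, write 11  <WAR R1: wait I2 read@10>
4) issue 13, read 14, done 15, write 16  <struct: SHIFT busy until I2 writes@12>
5) issue 14, read 15, done 21, write 22
6) issue 23, read 24, done 26, write 27  <WAW R2: wait I5 write@22>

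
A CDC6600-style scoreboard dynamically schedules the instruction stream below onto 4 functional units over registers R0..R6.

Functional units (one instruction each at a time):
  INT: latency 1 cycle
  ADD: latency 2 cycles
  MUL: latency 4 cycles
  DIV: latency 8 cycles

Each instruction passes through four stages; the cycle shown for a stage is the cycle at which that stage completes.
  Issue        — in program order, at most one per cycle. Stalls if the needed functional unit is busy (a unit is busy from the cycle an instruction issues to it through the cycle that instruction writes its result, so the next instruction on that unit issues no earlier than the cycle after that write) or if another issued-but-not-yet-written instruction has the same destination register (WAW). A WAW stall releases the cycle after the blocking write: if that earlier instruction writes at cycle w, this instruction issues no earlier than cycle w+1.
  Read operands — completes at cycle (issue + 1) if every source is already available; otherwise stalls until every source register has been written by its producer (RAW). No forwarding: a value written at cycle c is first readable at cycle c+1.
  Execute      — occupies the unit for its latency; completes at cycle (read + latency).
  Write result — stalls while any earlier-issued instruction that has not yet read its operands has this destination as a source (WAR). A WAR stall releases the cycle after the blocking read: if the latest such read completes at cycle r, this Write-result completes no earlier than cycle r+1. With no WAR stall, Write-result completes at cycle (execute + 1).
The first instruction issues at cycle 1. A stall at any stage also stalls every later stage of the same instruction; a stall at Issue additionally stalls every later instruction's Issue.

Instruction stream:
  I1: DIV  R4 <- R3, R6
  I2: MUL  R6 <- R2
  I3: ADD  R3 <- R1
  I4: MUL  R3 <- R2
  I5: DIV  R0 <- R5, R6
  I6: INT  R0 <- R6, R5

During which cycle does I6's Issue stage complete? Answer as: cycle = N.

I1  is:1  ro:2  ex:10  wr:11
I2  is:2  ro:3  ex:7  wr:8
I3  is:3  ro:4  ex:6  wr:7
I4  is:9  ro:10  ex:14  wr:15  — struct: MUL busy until I2 writes@8
I5  is:12  ro:13  ex:21  wr:22  — struct: DIV busy until I1 writes@11
I6  is:23  ro:24  ex:25  wr:26  — WAW R0: wait I5 write@22

cycle = 23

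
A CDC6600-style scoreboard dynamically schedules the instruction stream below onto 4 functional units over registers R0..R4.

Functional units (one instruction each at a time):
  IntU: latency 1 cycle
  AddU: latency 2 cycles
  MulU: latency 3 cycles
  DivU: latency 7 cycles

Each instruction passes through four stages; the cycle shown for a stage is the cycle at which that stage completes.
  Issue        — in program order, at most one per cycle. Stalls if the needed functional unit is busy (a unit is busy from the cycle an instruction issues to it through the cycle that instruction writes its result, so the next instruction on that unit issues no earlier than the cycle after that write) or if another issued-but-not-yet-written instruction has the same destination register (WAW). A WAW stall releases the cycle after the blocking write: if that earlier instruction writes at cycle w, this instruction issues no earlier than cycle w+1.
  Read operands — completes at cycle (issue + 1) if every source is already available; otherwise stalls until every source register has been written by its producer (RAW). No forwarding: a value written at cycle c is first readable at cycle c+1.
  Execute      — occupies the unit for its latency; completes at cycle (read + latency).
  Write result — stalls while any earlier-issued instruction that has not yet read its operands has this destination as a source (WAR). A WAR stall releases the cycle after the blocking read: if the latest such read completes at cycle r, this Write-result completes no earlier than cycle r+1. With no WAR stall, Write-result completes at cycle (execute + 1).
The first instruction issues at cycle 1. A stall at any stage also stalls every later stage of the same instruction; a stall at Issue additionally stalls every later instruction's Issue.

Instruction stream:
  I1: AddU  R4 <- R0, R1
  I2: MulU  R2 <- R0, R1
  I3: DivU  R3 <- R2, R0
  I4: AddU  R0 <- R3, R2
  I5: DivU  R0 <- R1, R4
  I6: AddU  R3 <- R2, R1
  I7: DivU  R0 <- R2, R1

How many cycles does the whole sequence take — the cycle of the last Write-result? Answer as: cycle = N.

  I1 | 1 | 2 | 4 | 5
  I2 | 2 | 3 | 6 | 7
  I3 | 3 | 8 | 15 | 16   RAW R2: wait I2 write@7
  I4 | 6 | 17 | 19 | 20   struct: AddU busy until I1 writes@5 · RAW R3: wait I3 write@16
  I5 | 21 | 22 | 29 | 30   WAW R0: wait I4 write@20
  I6 | 22 | 23 | 25 | 26
  I7 | 31 | 32 | 39 | 40   struct: DivU busy until I5 writes@30

cycle = 40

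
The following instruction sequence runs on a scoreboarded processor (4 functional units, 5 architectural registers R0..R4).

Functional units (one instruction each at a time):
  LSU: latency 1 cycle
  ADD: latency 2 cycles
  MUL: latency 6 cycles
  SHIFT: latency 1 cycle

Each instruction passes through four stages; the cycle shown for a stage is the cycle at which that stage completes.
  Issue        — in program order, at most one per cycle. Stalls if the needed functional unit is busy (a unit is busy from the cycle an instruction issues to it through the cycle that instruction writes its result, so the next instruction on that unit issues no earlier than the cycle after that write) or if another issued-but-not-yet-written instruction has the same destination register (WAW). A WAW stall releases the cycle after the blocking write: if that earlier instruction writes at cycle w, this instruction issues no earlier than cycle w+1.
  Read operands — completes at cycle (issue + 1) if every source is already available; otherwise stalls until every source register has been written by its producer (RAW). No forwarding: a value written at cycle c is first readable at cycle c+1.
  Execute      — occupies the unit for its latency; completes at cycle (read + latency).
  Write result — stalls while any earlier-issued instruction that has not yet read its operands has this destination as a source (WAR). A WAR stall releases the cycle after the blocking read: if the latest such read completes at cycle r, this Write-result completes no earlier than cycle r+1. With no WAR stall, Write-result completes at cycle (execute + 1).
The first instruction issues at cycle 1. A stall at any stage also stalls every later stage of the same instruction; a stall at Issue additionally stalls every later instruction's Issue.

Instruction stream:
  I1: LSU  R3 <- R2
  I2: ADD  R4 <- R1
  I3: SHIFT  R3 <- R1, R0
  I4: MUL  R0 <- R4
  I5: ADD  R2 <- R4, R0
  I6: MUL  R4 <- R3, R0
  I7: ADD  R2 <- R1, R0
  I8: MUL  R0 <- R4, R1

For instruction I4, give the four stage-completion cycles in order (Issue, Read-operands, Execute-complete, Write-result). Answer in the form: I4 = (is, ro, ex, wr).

t=1  I1→LSU
t=2  I1 RO · I2→ADD
t=3  I1 EX · I2 RO
t=4  I1 WR R3
t=5  I2 EX · I3→SHIFT
t=6  I2 WR R4 · I3 RO · I4→MUL
t=7  I3 EX · I4 RO · I5→ADD
t=8  I3 WR R3
t=13  I4 EX
t=14  I4 WR R0
t=15  I5 RO · I6→MUL
t=16  I6 RO
t=17  I5 EX
t=18  I5 WR R2
t=19  I7→ADD
t=20  I7 RO
t=22  I6 EX · I7 EX
t=23  I6 WR R4 · I7 WR R2
t=24  I8→MUL
t=25  I8 RO
t=31  I8 EX
t=32  I8 WR R0

I4 = (6, 7, 13, 14)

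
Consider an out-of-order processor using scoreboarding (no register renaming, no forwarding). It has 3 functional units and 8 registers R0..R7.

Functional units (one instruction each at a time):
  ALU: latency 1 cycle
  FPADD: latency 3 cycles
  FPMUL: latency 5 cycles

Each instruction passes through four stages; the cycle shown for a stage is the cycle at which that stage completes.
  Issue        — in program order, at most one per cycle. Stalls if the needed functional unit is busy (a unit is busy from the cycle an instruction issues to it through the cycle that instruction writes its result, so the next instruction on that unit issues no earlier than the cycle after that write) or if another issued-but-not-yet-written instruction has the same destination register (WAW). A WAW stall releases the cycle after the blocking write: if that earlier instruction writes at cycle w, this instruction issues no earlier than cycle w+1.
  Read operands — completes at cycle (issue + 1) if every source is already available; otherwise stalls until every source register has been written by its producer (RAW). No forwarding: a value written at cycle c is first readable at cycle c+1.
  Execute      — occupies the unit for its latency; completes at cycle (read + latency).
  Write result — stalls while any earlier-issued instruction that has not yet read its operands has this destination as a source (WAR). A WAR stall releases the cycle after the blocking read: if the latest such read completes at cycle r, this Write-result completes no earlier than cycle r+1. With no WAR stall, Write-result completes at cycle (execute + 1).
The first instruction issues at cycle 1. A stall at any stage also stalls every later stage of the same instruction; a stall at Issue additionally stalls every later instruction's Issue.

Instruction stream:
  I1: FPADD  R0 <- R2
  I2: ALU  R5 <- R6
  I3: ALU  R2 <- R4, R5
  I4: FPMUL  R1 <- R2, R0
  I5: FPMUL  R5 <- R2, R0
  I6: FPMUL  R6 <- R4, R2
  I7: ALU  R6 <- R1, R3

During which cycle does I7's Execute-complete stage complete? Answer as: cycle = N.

t=1  I1 issues→FPADD
t=2  I1 reads | I2 issues→ALU
t=3  I2 reads
t=4  I2 exec-done
t=5  I1 exec-done | I2 writes R5
t=6  I1 writes R0 | I3 issues→ALU
t=7  I3 reads | I4 issues→FPMUL
t=8  I3 exec-done
t=9  I3 writes R2
t=10  I4 reads
t=15  I4 exec-done
t=16  I4 writes R1
t=17  I5 issues→FPMUL
t=18  I5 reads
t=23  I5 exec-done
t=24  I5 writes R5
t=25  I6 issues→FPMUL
t=26  I6 reads
t=31  I6 exec-done
t=32  I6 writes R6
t=33  I7 issues→ALU
t=34  I7 reads
t=35  I7 exec-done
t=36  I7 writes R6

cycle = 35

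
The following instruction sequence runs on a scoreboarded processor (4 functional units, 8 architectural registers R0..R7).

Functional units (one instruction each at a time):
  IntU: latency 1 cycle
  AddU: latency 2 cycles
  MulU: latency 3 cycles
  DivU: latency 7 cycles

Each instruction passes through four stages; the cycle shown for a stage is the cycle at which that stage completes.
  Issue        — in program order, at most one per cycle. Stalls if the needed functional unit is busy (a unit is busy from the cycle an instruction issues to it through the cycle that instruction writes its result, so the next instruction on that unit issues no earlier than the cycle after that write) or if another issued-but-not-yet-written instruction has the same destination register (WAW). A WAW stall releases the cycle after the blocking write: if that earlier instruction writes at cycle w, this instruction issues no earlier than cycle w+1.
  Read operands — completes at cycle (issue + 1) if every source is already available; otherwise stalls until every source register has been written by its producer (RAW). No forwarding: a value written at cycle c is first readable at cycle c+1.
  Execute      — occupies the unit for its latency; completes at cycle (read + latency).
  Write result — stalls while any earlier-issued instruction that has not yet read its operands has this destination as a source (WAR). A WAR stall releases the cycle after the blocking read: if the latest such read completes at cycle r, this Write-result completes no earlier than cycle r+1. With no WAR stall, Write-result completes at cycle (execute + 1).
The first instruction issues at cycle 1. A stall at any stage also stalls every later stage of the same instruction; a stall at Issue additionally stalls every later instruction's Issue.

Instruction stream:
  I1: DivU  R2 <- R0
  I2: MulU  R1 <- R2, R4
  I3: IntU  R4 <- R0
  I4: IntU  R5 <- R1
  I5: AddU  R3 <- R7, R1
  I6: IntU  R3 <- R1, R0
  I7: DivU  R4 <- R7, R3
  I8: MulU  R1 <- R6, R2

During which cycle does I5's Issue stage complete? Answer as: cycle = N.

[I1] 1/2/9/10
[I2] 2/11/14/15  (RAW R2: wait I1 write@10)
[I3] 3/4/5/12  (WAR R4: wait I2 read@11)
[I4] 13/16/17/18  (struct: IntU busy until I3 writes@12; RAW R1: wait I2 write@15)
[I5] 14/16/18/19  (RAW R1: wait I2 write@15)
[I6] 20/21/22/23  (WAW R3: wait I5 write@19)
[I7] 21/24/31/32  (RAW R3: wait I6 write@23)
[I8] 22/23/26/27

cycle = 14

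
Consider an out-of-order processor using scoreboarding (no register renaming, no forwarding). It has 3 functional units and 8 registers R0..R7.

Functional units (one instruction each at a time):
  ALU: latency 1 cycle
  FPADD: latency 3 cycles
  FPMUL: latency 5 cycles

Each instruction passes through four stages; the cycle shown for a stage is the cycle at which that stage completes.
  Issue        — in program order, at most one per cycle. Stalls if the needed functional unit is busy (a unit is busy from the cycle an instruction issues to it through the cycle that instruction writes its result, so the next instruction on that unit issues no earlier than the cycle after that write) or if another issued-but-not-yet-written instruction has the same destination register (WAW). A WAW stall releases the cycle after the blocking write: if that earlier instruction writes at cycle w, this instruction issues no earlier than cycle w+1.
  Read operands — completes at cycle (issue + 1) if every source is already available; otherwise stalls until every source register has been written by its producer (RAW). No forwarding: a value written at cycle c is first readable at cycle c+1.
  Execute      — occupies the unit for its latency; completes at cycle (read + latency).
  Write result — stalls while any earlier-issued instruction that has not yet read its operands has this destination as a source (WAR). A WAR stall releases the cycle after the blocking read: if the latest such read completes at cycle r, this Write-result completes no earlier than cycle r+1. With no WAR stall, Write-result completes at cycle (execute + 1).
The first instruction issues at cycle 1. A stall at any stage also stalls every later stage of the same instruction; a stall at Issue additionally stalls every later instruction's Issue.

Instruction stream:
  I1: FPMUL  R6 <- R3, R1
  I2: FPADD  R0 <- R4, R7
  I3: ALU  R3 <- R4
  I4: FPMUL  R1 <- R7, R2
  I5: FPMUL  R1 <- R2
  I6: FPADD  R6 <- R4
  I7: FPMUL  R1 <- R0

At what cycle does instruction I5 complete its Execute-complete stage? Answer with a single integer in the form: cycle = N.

cycle = 23

I1: IS=1 RO=2 EX=7 WR=8
I2: IS=2 RO=3 EX=6 WR=7
I3: IS=3 RO=4 EX=5 WR=6
I4: IS=9 RO=10 EX=15 WR=16  [struct: FPMUL busy until I1 writes@8]
I5: IS=17 RO=18 EX=23 WR=24  [struct: FPMUL busy until I4 writes@16]
I6: IS=18 RO=19 EX=22 WR=23
I7: IS=25 RO=26 EX=31 WR=32  [struct: FPMUL busy until I5 writes@24]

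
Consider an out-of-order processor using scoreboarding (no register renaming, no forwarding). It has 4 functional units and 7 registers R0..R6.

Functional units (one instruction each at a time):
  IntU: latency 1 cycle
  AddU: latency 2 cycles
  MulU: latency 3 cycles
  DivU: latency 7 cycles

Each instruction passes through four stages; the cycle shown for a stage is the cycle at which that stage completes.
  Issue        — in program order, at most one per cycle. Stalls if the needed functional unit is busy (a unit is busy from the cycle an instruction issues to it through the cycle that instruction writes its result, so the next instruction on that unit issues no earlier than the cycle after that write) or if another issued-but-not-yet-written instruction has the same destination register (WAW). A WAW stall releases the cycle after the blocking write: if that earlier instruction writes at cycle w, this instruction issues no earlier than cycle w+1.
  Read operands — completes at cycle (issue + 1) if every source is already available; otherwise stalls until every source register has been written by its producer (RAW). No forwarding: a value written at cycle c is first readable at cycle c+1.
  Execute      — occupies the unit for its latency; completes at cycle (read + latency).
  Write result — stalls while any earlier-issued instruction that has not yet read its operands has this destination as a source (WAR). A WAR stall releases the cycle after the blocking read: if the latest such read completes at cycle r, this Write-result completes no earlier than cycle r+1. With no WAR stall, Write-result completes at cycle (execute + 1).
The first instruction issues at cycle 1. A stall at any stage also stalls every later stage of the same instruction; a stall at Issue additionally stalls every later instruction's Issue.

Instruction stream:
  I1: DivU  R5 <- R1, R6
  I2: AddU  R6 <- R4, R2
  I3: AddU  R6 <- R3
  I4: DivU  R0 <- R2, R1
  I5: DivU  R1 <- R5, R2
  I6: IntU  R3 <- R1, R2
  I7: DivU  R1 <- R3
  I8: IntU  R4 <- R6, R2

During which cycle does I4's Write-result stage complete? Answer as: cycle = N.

cycle = 20

I1  is:1  ro:2  ex:9  wr:10
I2  is:2  ro:3  ex:5  wr:6
I3  is:7  ro:8  ex:10  wr:11  — struct: AddU busy until I2 writes@6
I4  is:11  ro:12  ex:19  wr:20  — struct: DivU busy until I1 writes@10
I5  is:21  ro:22  ex:29  wr:30  — struct: DivU busy until I4 writes@20
I6  is:22  ro:31  ex:32  wr:33  — RAW R1: wait I5 write@30
I7  is:31  ro:34  ex:41  wr:42  — struct: DivU busy until I5 writes@30, RAW R3: wait I6 write@33
I8  is:34  ro:35  ex:36  wr:37  — struct: IntU busy until I6 writes@33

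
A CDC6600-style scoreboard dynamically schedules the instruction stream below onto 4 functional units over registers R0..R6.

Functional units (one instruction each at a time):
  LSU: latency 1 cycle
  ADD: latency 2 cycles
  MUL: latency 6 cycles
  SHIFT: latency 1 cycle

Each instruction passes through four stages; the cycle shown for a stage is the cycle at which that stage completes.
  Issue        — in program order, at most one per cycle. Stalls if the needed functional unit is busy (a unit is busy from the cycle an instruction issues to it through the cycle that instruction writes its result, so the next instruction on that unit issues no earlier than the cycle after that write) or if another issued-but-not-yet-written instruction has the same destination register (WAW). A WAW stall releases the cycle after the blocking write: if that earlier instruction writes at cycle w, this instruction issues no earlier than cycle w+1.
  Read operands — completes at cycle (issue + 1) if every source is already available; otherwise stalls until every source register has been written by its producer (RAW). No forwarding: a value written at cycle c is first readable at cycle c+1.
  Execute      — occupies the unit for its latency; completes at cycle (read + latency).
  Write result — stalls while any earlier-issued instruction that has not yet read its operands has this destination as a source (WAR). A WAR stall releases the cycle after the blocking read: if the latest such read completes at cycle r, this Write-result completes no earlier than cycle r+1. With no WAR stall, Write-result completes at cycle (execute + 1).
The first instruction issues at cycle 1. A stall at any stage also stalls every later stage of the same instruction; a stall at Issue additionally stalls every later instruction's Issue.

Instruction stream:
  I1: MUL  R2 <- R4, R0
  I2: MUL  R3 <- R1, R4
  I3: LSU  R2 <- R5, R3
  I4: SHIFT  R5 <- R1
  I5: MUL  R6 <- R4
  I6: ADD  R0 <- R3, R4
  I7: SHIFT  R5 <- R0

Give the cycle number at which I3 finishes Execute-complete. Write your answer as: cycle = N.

  I1 | 1 | 2 | 8 | 9
  I2 | 10 | 11 | 17 | 18   struct: MUL busy until I1 writes@9
  I3 | 11 | 19 | 20 | 21   RAW R3: wait I2 write@18
  I4 | 12 | 13 | 14 | 20   WAR R5: wait I3 read@19
  I5 | 19 | 20 | 26 | 27   struct: MUL busy until I2 writes@18
  I6 | 20 | 21 | 23 | 24
  I7 | 21 | 25 | 26 | 27   RAW R0: wait I6 write@24

cycle = 20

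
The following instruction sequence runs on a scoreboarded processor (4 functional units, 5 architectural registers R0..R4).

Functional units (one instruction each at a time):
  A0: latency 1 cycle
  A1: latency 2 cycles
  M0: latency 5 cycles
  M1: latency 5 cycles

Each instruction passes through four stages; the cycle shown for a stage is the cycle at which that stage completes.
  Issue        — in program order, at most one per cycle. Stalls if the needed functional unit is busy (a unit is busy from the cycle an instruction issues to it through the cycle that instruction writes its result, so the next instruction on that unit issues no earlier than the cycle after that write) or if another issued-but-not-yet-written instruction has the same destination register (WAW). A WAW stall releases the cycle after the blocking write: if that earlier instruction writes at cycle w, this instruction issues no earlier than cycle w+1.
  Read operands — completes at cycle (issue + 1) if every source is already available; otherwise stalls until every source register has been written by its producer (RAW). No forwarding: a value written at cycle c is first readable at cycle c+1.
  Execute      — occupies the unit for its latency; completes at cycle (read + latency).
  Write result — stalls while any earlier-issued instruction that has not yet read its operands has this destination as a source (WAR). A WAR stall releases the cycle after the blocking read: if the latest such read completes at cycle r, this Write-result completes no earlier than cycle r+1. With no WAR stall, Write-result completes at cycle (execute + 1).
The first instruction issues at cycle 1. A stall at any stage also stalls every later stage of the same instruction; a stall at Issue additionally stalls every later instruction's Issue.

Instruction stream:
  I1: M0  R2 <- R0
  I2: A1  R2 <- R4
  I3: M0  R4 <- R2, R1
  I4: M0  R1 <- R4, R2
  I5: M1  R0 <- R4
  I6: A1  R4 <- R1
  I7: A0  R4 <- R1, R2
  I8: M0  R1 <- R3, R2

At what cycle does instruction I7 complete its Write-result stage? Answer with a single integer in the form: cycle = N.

t=1  I1→M0
t=2  I1 RO
t=7  I1 EX
t=8  I1 WR R2
t=9  I2→A1
t=10  I2 RO | I3→M0
t=12  I2 EX
t=13  I2 WR R2
t=14  I3 RO
t=19  I3 EX
t=20  I3 WR R4
t=21  I4→M0
t=22  I4 RO | I5→M1
t=23  I5 RO | I6→A1
t=27  I4 EX
t=28  I4 WR R1 | I5 EX
t=29  I5 WR R0 | I6 RO
t=31  I6 EX
t=32  I6 WR R4
t=33  I7→A0
t=34  I7 RO | I8→M0
t=35  I7 EX | I8 RO
t=36  I7 WR R4
t=40  I8 EX
t=41  I8 WR R1

cycle = 36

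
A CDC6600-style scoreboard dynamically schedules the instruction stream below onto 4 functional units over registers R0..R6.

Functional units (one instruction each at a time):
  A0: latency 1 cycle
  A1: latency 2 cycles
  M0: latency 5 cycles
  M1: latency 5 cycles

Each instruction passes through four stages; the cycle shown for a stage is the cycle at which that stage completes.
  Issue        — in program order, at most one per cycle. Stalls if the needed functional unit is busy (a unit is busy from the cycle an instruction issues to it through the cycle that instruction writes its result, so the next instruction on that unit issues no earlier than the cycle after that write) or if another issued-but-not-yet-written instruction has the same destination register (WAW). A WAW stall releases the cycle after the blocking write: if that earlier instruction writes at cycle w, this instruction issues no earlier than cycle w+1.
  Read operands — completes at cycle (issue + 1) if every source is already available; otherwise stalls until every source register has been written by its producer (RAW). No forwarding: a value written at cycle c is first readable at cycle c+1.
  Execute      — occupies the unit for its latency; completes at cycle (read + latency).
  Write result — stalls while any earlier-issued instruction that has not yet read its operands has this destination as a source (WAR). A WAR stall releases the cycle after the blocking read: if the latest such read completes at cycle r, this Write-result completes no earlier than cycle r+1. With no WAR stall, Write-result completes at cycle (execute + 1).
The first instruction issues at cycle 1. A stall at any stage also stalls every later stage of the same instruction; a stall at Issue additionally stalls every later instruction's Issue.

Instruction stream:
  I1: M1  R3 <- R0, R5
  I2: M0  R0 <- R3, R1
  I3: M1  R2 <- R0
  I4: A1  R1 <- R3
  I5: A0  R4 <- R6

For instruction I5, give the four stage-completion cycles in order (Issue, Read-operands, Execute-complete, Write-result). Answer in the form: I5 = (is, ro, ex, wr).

c1: issue I1 (M1)
c2: I1 read-ops, issue I2 (M0)
c7: I1 finished on M1
c8: I1→R3
c9: I2 read-ops, issue I3 (M1)
c10: issue I4 (A1)
c11: I4 read-ops, issue I5 (A0)
c12: I5 read-ops
c13: I4 finished on A1, I5 finished on A0
c14: I2 finished on M0, I4→R1, I5→R4
c15: I2→R0
c16: I3 read-ops
c21: I3 finished on M1
c22: I3→R2

I5 = (11, 12, 13, 14)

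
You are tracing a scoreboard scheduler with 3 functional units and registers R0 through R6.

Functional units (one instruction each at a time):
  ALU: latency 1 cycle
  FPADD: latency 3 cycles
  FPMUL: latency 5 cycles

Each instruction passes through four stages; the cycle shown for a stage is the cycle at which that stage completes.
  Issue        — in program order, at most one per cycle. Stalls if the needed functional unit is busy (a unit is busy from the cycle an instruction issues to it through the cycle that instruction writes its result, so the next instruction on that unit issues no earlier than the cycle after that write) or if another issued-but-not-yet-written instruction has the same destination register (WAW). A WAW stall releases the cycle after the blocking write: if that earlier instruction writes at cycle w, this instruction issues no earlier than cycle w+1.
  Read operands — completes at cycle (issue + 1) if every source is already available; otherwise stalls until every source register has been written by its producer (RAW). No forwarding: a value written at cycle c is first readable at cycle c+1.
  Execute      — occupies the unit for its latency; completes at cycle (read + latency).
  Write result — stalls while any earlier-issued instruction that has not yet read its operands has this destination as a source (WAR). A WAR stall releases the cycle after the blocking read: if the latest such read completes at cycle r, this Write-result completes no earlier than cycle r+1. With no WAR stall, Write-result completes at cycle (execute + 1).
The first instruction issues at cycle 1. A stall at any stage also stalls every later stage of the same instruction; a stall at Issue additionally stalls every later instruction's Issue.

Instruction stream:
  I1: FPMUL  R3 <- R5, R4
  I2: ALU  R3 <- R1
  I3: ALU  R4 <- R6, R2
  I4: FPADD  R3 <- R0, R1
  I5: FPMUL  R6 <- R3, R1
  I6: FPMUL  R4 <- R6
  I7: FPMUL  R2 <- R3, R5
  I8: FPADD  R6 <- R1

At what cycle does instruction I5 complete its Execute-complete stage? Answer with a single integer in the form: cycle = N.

  I1 | 1 | 2 | 7 | 8
  I2 | 9 | 10 | 11 | 12   WAW R3: wait I1 write@8
  I3 | 13 | 14 | 15 | 16   struct: ALU busy until I2 writes@12
  I4 | 14 | 15 | 18 | 19
  I5 | 15 | 20 | 25 | 26   RAW R3: wait I4 write@19
  I6 | 27 | 28 | 33 | 34   struct: FPMUL busy until I5 writes@26
  I7 | 35 | 36 | 41 | 42   struct: FPMUL busy until I6 writes@34
  I8 | 36 | 37 | 40 | 41

cycle = 25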